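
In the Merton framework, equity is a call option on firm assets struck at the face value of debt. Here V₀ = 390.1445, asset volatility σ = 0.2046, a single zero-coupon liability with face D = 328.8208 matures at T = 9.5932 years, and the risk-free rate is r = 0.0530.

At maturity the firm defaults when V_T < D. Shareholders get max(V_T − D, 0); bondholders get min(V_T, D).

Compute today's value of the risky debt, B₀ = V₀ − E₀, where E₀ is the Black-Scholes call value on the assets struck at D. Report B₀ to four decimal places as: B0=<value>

B0=185.4141

d₁ = [ln(V₀/D) + (r + σ²/2)T] / (σ√T)
   = [ln(390.1445/328.8208) + (0.0530 + 0.5·0.2046²)·9.5932] / (0.2046·√9.5932)
   = [0.171004 + 0.709231] / 0.633705 = 1.389029
d₂ = d₁ − σ√T = 1.389029 − 0.633705 = 0.755324
N(d₁) = 0.917588,  N(d₂) = 0.774973,  e^(−rT) = 0.601433
E₀ = V₀·N(d₁) − D·e^(−rT)·N(d₂)
   = 390.1445·0.917588 − 328.8208·0.601433·0.774973 = 204.730410
B₀ = V₀ − E₀ = 390.1445 − 204.730410 = 185.414090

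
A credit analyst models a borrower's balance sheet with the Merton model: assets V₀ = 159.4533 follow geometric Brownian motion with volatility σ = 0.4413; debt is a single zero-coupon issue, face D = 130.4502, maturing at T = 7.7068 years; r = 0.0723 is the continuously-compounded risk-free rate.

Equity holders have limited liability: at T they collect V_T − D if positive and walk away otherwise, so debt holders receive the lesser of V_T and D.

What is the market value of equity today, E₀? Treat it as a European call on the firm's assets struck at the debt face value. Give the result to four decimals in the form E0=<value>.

d₁ = [ln(V₀/D) + (r + σ²/2)T] / (σ√T)
   = [ln(159.4533/130.4502) + (0.0723 + 0.5·0.4413²)·7.7068] / (0.4413·√7.7068)
   = [0.200760 + 1.307635] / 1.225098 = 1.231243
d₂ = d₁ − σ√T = 1.231243 − 1.225098 = 0.006145
N(d₁) = 0.890884,  N(d₂) = 0.502451,  e^(−rT) = 0.572810
E₀ = V₀·N(d₁) − D·e^(−rT)·N(d₂)
   = 159.4533·0.890884 − 130.4502·0.572810·0.502451 = 104.509650

E0=104.5097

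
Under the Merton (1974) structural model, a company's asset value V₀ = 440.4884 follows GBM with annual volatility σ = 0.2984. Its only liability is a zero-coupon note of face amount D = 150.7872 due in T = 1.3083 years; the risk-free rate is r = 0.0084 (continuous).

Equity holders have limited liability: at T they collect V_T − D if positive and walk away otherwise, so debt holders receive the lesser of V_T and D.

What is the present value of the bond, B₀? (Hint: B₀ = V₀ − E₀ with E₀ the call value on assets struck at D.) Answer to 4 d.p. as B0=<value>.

B0=149.1215

d₁ = [ln(V₀/D) + (r + σ²/2)T] / (σ√T)
   = [ln(440.4884/150.7872) + (0.0084 + 0.5·0.2984²)·1.3083] / (0.2984·√1.3083)
   = [1.072015 + 0.069237] / 0.341313 = 3.343712
d₂ = d₁ − σ√T = 3.343712 − 0.341313 = 3.002399
N(d₁) = 0.999587,  N(d₂) = 0.998661,  e^(−rT) = 0.989070
E₀ = V₀·N(d₁) − D·e^(−rT)·N(d₂)
   = 440.4884·0.999587 − 150.7872·0.989070·0.998661 = 291.366913
B₀ = V₀ − E₀ = 440.4884 − 291.366913 = 149.121487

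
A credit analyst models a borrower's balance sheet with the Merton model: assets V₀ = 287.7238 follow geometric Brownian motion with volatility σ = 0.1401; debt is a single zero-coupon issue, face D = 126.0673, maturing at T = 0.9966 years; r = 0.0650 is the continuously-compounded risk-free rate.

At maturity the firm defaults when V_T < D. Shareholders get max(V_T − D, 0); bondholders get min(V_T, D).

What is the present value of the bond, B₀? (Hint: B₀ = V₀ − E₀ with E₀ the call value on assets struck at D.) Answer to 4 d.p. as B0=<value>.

d₁ = [ln(V₀/D) + (r + σ²/2)T] / (σ√T)
   = [ln(287.7238/126.0673) + (0.0650 + 0.5·0.1401²)·0.9966] / (0.1401·√0.9966)
   = [0.825185 + 0.074560] / 0.139862 = 6.433106
d₂ = d₁ − σ√T = 6.433106 − 0.139862 = 6.293245
N(d₁) = 1.000000,  N(d₂) = 1.000000,  e^(−rT) = 0.937275
E₀ = V₀·N(d₁) − D·e^(−rT)·N(d₂)
   = 287.7238·1.000000 − 126.0673·0.937275·1.000000 = 169.564125
B₀ = V₀ − E₀ = 287.7238 − 169.564125 = 118.159675

B0=118.1597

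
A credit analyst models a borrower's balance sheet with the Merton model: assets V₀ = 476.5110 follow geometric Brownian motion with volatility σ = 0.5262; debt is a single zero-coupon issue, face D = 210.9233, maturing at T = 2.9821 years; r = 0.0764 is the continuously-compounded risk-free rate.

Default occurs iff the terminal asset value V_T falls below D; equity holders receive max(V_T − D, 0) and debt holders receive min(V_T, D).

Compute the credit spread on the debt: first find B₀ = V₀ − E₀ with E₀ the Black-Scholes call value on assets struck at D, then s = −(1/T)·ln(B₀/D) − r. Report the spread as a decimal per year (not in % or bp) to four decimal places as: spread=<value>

d₁ = [ln(V₀/D) + (r + σ²/2)T] / (σ√T)
   = [ln(476.5110/210.9233) + (0.0764 + 0.5·0.5262²)·2.9821] / (0.5262·√2.9821)
   = [0.814996 + 0.640684] / 0.908682 = 1.601969
d₂ = d₁ − σ√T = 1.601969 − 0.908682 = 0.693287
N(d₁) = 0.945419,  N(d₂) = 0.755935,  e^(−rT) = 0.796258
E₀ = V₀·N(d₁) − D·e^(−rT)·N(d₂)
   = 476.5110·0.945419 − 210.9233·0.796258·0.755935 = 323.543649
B₀ = V₀ − E₀ = 476.5110 − 323.543649 = 152.967351
spread = −(1/T)·ln(B₀/D) − r = −(1/2.9821)·ln(152.967351/210.9233) − 0.0764 = 0.03133282

spread=0.0313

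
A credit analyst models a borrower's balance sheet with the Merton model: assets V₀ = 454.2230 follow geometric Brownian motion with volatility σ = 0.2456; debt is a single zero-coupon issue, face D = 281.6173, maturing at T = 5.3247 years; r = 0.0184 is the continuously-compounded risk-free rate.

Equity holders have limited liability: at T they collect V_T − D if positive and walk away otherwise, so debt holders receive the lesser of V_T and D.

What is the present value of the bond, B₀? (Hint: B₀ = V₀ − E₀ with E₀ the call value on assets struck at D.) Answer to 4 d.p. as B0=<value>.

d₁ = [ln(V₀/D) + (r + σ²/2)T] / (σ√T)
   = [ln(454.2230/281.6173) + (0.0184 + 0.5·0.2456²)·5.3247] / (0.2456·√5.3247)
   = [0.478039 + 0.258566] / 0.566730 = 1.299747
d₂ = d₁ − σ√T = 1.299747 − 0.566730 = 0.733017
N(d₁) = 0.903156,  N(d₂) = 0.768226,  e^(−rT) = 0.906672
E₀ = V₀·N(d₁) − D·e^(−rT)·N(d₂)
   = 454.2230·0.903156 − 281.6173·0.906672·0.768226 = 214.079651
B₀ = V₀ − E₀ = 454.2230 − 214.079651 = 240.143349

B0=240.1433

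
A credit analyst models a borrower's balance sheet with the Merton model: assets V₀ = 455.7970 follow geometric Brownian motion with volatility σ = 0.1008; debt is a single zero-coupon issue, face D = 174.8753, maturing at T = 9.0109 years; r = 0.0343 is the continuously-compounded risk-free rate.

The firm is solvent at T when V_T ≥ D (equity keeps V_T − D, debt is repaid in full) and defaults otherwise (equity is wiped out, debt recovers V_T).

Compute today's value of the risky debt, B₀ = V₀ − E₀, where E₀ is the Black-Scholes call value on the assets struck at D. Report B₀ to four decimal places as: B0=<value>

B0=128.3804

d₁ = [ln(V₀/D) + (r + σ²/2)T] / (σ√T)
   = [ln(455.7970/174.8753) + (0.0343 + 0.5·0.1008²)·9.0109] / (0.1008·√9.0109)
   = [0.957974 + 0.354852] / 0.302583 = 4.338731
d₂ = d₁ − σ√T = 4.338731 − 0.302583 = 4.036148
N(d₁) = 0.999993,  N(d₂) = 0.999973,  e^(−rT) = 0.734127
E₀ = V₀·N(d₁) − D·e^(−rT)·N(d₂)
   = 455.7970·0.999993 − 174.8753·0.734127·0.999973 = 327.416623
B₀ = V₀ − E₀ = 455.7970 − 327.416623 = 128.380377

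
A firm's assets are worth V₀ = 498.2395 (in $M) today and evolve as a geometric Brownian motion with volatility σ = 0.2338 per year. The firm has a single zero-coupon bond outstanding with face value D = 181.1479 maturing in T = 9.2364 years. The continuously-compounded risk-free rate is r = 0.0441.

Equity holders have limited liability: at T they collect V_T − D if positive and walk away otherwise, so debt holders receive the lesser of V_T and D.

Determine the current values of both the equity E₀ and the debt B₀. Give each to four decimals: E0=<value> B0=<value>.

E0=379.1164 B0=119.1231

d₁ = [ln(V₀/D) + (r + σ²/2)T] / (σ√T)
   = [ln(498.2395/181.1479) + (0.0441 + 0.5·0.2338²)·9.2364] / (0.2338·√9.2364)
   = [1.011767 + 0.659767] / 0.710552 = 2.352445
d₂ = d₁ − σ√T = 2.352445 − 0.710552 = 1.641893
N(d₁) = 0.990675,  N(d₂) = 0.949694,  e^(−rT) = 0.665428
E₀ = V₀·N(d₁) − D·e^(−rT)·N(d₂)
   = 498.2395·0.990675 − 181.1479·0.665428·0.949694 = 379.116407
B₀ = V₀ − E₀ = 498.2395 − 379.116407 = 119.123093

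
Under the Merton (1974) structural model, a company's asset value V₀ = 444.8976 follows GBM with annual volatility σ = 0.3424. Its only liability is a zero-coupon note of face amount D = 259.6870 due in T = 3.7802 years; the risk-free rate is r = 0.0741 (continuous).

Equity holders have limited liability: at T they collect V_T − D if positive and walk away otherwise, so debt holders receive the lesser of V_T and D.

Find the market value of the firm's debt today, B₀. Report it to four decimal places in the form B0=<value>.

d₁ = [ln(V₀/D) + (r + σ²/2)T] / (σ√T)
   = [ln(444.8976/259.6870) + (0.0741 + 0.5·0.3424²)·3.7802] / (0.3424·√3.7802)
   = [0.538367 + 0.501704] / 0.665719 = 1.562327
d₂ = d₁ − σ√T = 1.562327 − 0.665719 = 0.896607
N(d₁) = 0.940894,  N(d₂) = 0.815036,  e^(−rT) = 0.755698
E₀ = V₀·N(d₁) − D·e^(−rT)·N(d₂)
   = 444.8976·0.940894 − 259.6870·0.755698·0.815036 = 258.654941
B₀ = V₀ − E₀ = 444.8976 − 258.654941 = 186.242659

B0=186.2427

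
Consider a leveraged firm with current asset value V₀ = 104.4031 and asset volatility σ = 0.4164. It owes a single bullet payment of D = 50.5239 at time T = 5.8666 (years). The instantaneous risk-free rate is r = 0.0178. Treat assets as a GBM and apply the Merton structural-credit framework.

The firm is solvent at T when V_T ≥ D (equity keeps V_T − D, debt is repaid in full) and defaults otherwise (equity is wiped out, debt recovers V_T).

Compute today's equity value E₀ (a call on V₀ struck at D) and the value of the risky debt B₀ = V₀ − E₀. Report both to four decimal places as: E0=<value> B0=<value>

E0=66.3287 B0=38.0744

d₁ = [ln(V₀/D) + (r + σ²/2)T] / (σ√T)
   = [ln(104.4031/50.5239) + (0.0178 + 0.5·0.4164²)·5.8666] / (0.4164·√5.8666)
   = [0.725813 + 0.613027] / 1.008565 = 1.327470
d₂ = d₁ − σ√T = 1.327470 − 1.008565 = 0.318905
N(d₁) = 0.907823,  N(d₂) = 0.625101,  e^(−rT) = 0.900842
E₀ = V₀·N(d₁) − D·e^(−rT)·N(d₂)
   = 104.4031·0.907823 − 50.5239·0.900842·0.625101 = 66.328713
B₀ = V₀ − E₀ = 104.4031 − 66.328713 = 38.074387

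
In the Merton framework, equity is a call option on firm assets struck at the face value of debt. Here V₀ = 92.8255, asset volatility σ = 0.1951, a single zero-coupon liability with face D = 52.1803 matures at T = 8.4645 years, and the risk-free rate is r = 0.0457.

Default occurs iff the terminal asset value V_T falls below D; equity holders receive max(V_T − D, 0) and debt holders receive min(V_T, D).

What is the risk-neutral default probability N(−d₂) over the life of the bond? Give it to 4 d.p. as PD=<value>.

PD=0.0789

d₁ = [ln(V₀/D) + (r + σ²/2)T] / (σ√T)
   = [ln(92.8255/52.1803) + (0.0457 + 0.5·0.1951²)·8.4645] / (0.1951·√8.4645)
   = [0.576016 + 0.547924] / 0.567620 = 1.980092
d₂ = d₁ − σ√T = 1.980092 − 0.567620 = 1.412472
risk-neutral PD = N(−d₂) = N(-1.412472) = 0.078906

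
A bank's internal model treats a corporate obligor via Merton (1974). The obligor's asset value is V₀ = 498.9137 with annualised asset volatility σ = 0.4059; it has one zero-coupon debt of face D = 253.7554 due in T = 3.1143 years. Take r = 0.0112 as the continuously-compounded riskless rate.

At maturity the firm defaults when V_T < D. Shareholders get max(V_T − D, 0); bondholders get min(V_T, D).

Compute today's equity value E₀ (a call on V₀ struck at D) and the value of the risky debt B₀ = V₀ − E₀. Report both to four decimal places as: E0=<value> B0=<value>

d₁ = [ln(V₀/D) + (r + σ²/2)T] / (σ√T)
   = [ln(498.9137/253.7554) + (0.0112 + 0.5·0.4059²)·3.1143] / (0.4059·√3.1143)
   = [0.676062 + 0.291428] / 0.716307 = 1.350664
d₂ = d₁ − σ√T = 1.350664 − 0.716307 = 0.634357
N(d₁) = 0.911598,  N(d₂) = 0.737076,  e^(−rT) = 0.965721
E₀ = V₀·N(d₁) − D·e^(−rT)·N(d₂)
   = 498.9137·0.911598 − 253.7554·0.965721·0.737076 = 274.183352
B₀ = V₀ − E₀ = 498.9137 − 274.183352 = 224.730348

E0=274.1834 B0=224.7303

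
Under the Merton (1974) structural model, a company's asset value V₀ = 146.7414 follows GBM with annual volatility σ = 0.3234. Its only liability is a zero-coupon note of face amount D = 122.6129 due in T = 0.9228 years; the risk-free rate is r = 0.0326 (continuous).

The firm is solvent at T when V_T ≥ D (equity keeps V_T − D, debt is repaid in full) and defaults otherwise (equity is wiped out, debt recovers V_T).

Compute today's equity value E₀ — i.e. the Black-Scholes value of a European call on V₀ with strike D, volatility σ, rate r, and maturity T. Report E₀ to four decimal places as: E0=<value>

d₁ = [ln(V₀/D) + (r + σ²/2)T] / (σ√T)
   = [ln(146.7414/122.6129) + (0.0326 + 0.5·0.3234²)·0.9228] / (0.3234·√0.9228)
   = [0.179640 + 0.078340] / 0.310666 = 0.830408
d₂ = d₁ − σ√T = 0.830408 − 0.310666 = 0.519742
N(d₁) = 0.796846,  N(d₂) = 0.698378,  e^(−rT) = 0.970365
E₀ = V₀·N(d₁) − D·e^(−rT)·N(d₂)
   = 146.7414·0.796846 − 122.6129·0.970365·0.698378 = 33.837776

E0=33.8378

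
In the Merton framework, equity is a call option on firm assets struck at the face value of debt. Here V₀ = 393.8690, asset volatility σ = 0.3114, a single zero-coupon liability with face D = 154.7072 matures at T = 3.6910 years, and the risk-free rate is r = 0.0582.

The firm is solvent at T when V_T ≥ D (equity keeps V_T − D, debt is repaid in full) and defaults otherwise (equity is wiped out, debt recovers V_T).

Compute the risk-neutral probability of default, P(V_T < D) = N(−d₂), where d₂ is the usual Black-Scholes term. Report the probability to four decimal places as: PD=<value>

d₁ = [ln(V₀/D) + (r + σ²/2)T] / (σ√T)
   = [ln(393.8690/154.7072) + (0.0582 + 0.5·0.3114²)·3.6910] / (0.3114·√3.6910)
   = [0.934484 + 0.393774] / 0.598261 = 2.220199
d₂ = d₁ − σ√T = 2.220199 − 0.598261 = 1.621938
risk-neutral PD = N(−d₂) = N(-1.621938) = 0.052408

PD=0.0524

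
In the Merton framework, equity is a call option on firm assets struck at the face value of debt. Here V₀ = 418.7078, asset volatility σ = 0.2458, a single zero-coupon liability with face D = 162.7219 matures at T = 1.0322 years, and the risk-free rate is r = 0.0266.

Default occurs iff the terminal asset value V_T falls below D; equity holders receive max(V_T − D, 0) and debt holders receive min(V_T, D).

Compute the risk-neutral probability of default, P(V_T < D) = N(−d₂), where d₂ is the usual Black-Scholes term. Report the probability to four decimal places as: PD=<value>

PD=0.0001

d₁ = [ln(V₀/D) + (r + σ²/2)T] / (σ√T)
   = [ln(418.7078/162.7219) + (0.0266 + 0.5·0.2458²)·1.0322] / (0.2458·√1.0322)
   = [0.945131 + 0.058638] / 0.249726 = 4.019480
d₂ = d₁ − σ√T = 4.019480 − 0.249726 = 3.769754
risk-neutral PD = N(−d₂) = N(-3.769754) = 0.000082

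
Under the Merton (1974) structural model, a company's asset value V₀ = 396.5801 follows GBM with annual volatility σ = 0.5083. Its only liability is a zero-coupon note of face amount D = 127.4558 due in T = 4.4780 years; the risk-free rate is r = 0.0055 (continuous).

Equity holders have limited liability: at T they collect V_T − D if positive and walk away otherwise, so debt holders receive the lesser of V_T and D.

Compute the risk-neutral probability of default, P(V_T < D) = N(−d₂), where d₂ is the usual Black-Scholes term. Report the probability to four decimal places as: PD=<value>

PD=0.2945

d₁ = [ln(V₀/D) + (r + σ²/2)T] / (σ√T)
   = [ln(396.5801/127.4558) + (0.0055 + 0.5·0.5083²)·4.4780] / (0.5083·√4.4780)
   = [1.135108 + 0.603117] / 1.075628 = 1.616010
d₂ = d₁ − σ√T = 1.616010 − 1.075628 = 0.540381
risk-neutral PD = N(−d₂) = N(-0.540381) = 0.294467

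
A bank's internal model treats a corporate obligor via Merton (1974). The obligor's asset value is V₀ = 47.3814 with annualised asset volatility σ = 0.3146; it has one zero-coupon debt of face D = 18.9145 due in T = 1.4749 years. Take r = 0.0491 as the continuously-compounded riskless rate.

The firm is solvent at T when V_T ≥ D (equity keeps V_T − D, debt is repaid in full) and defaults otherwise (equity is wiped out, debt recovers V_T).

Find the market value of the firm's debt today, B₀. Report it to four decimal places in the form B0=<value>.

d₁ = [ln(V₀/D) + (r + σ²/2)T] / (σ√T)
   = [ln(47.3814/18.9145) + (0.0491 + 0.5·0.3146²)·1.4749] / (0.3146·√1.4749)
   = [0.918301 + 0.145405] / 0.382067 = 2.784080
d₂ = d₁ − σ√T = 2.784080 − 0.382067 = 2.402013
N(d₁) = 0.997316,  N(d₂) = 0.991847,  e^(−rT) = 0.930142
E₀ = V₀·N(d₁) − D·e^(−rT)·N(d₂)
   = 47.3814·0.997316 − 18.9145·0.930142·0.991847 = 29.804480
B₀ = V₀ − E₀ = 47.3814 − 29.804480 = 17.576920

B0=17.5769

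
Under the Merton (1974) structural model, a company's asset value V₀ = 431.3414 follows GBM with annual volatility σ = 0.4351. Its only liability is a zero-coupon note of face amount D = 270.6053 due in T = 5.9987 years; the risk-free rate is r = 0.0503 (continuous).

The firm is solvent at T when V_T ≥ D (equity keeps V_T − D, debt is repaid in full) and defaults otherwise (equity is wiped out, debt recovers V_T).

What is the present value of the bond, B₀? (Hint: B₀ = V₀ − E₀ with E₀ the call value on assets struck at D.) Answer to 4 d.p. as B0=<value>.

d₁ = [ln(V₀/D) + (r + σ²/2)T] / (σ√T)
   = [ln(431.3414/270.6053) + (0.0503 + 0.5·0.4351²)·5.9987] / (0.4351·√5.9987)
   = [0.466239 + 0.869548] / 1.065658 = 1.253485
d₂ = d₁ − σ√T = 1.253485 − 1.065658 = 0.187828
N(d₁) = 0.894985,  N(d₂) = 0.574494,  e^(−rT) = 0.739534
E₀ = V₀·N(d₁) − D·e^(−rT)·N(d₂)
   = 431.3414·0.894985 − 270.6053·0.739534·0.574494 = 271.075401
B₀ = V₀ − E₀ = 431.3414 − 271.075401 = 160.265999

B0=160.2660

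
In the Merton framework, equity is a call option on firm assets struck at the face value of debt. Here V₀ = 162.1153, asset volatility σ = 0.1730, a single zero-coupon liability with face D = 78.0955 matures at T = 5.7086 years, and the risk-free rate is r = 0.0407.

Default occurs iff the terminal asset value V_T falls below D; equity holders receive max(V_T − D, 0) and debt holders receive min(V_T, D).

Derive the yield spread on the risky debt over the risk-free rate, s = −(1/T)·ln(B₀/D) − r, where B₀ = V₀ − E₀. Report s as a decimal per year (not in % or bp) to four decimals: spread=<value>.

spread=0.0004

d₁ = [ln(V₀/D) + (r + σ²/2)T] / (σ√T)
   = [ln(162.1153/78.0955) + (0.0407 + 0.5·0.1730²)·5.7086] / (0.1730·√5.7086)
   = [0.730375 + 0.317766] / 0.413343 = 2.535766
d₂ = d₁ − σ√T = 2.535766 − 0.413343 = 2.122422
N(d₁) = 0.994390,  N(d₂) = 0.983099,  e^(−rT) = 0.792677
E₀ = V₀·N(d₁) − D·e^(−rT)·N(d₂)
   = 162.1153·0.994390 − 78.0955·0.792677·0.983099 = 100.347603
B₀ = V₀ − E₀ = 162.1153 − 100.347603 = 61.767697
spread = −(1/T)·ln(B₀/D) − r = −(1/5.7086)·ln(61.767697/78.0955) − 0.0407 = 0.00038747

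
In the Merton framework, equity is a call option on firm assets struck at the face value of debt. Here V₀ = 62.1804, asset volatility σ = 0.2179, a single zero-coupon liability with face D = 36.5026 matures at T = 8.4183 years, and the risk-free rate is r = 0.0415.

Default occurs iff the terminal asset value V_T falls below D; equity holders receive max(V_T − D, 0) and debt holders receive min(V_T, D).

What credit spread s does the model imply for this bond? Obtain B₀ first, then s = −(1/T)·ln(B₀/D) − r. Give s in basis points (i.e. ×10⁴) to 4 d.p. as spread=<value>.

spread=42.5175

d₁ = [ln(V₀/D) + (r + σ²/2)T] / (σ√T)
   = [ln(62.1804/36.5026) + (0.0415 + 0.5·0.2179²)·8.4183] / (0.2179·√8.4183)
   = [0.532656 + 0.549212] / 0.632222 = 1.711216
d₂ = d₁ − σ√T = 1.711216 − 0.632222 = 1.078994
N(d₁) = 0.956479,  N(d₂) = 0.859705,  e^(−rT) = 0.705140
E₀ = V₀·N(d₁) − D·e^(−rT)·N(d₂)
   = 62.1804·0.956479 − 36.5026·0.705140·0.859705 = 37.345958
B₀ = V₀ − E₀ = 62.1804 − 37.345958 = 24.834442
spread = −(1/T)·ln(B₀/D) − r = −(1/8.4183)·ln(24.834442/36.5026) − 0.0415 = 0.00425175
in basis points: 0.00425175 × 10⁴ = 42.5175 bp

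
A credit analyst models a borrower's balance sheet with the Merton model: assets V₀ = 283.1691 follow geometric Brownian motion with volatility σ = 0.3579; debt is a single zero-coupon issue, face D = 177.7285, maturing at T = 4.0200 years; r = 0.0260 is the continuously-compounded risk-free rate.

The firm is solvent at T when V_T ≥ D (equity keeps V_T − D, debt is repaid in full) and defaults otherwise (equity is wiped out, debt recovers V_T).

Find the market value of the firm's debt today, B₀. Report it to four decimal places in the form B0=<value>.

d₁ = [ln(V₀/D) + (r + σ²/2)T] / (σ√T)
   = [ln(283.1691/177.7285) + (0.0260 + 0.5·0.3579²)·4.0200] / (0.3579·√4.0200)
   = [0.465787 + 0.361986] / 0.717587 = 1.153550
d₂ = d₁ − σ√T = 1.153550 − 0.717587 = 0.435963
N(d₁) = 0.875658,  N(d₂) = 0.668568,  e^(−rT) = 0.900757
E₀ = V₀·N(d₁) − D·e^(−rT)·N(d₂)
   = 283.1691·0.875658 − 177.7285·0.900757·0.668568 = 140.928017
B₀ = V₀ − E₀ = 283.1691 − 140.928017 = 142.241083

B0=142.2411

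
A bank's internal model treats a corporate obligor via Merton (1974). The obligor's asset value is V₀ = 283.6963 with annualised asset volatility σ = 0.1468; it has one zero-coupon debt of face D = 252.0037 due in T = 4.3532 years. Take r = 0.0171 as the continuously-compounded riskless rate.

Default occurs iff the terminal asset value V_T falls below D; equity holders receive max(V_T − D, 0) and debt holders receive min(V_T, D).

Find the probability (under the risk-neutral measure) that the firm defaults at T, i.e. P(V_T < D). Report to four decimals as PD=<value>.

d₁ = [ln(V₀/D) + (r + σ²/2)T] / (σ√T)
   = [ln(283.6963/252.0037) + (0.0171 + 0.5·0.1468²)·4.3532] / (0.1468·√4.3532)
   = [0.118461 + 0.121346] / 0.306288 = 0.782944
d₂ = d₁ − σ√T = 0.782944 − 0.306288 = 0.476656
risk-neutral PD = N(−d₂) = N(-0.476656) = 0.316804

PD=0.3168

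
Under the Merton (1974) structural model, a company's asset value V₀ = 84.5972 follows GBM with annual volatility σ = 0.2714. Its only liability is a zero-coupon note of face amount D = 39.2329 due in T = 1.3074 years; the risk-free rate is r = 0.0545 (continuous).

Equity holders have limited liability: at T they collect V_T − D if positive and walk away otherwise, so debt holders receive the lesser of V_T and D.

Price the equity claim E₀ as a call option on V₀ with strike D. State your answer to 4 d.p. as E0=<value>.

E0=48.0803

d₁ = [ln(V₀/D) + (r + σ²/2)T] / (σ√T)
   = [ln(84.5972/39.2329) + (0.0545 + 0.5·0.2714²)·1.3074] / (0.2714·√1.3074)
   = [0.768385 + 0.119404] / 0.310323 = 2.860854
d₂ = d₁ − σ√T = 2.860854 − 0.310323 = 2.550531
N(d₁) = 0.997887,  N(d₂) = 0.994622,  e^(−rT) = 0.931226
E₀ = V₀·N(d₁) − D·e^(−rT)·N(d₂)
   = 84.5972·0.997887 − 39.2329·0.931226·0.994622 = 48.080274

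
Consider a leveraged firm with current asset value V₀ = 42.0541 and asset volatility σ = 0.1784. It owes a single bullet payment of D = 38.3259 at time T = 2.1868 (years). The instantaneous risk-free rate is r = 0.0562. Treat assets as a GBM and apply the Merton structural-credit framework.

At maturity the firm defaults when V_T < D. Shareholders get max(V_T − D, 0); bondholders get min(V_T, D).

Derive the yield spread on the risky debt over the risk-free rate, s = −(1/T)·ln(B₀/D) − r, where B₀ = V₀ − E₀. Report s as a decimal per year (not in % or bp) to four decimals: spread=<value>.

spread=0.0158

d₁ = [ln(V₀/D) + (r + σ²/2)T] / (σ√T)
   = [ln(42.0541/38.3259) + (0.0562 + 0.5·0.1784²)·2.1868] / (0.1784·√2.1868)
   = [0.092831 + 0.157697] / 0.263815 = 0.949637
d₂ = d₁ − σ√T = 0.949637 − 0.263815 = 0.685822
N(d₁) = 0.828852,  N(d₂) = 0.753587,  e^(−rT) = 0.884354
E₀ = V₀·N(d₁) − D·e^(−rT)·N(d₂)
   = 42.0541·0.828852 − 38.3259·0.884354·0.753587 = 9.314782
B₀ = V₀ − E₀ = 42.0541 − 9.314782 = 32.739318
spread = −(1/T)·ln(B₀/D) − r = −(1/2.1868)·ln(32.739318/38.3259) − 0.0562 = 0.01584554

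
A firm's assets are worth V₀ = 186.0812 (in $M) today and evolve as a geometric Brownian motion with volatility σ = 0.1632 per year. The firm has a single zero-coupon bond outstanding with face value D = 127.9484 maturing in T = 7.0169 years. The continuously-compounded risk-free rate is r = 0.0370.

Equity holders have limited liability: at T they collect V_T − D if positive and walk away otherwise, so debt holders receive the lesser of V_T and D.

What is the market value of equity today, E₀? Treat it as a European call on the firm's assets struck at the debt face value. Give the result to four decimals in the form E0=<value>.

E0=89.2091

d₁ = [ln(V₀/D) + (r + σ²/2)T] / (σ√T)
   = [ln(186.0812/127.9484) + (0.0370 + 0.5·0.1632²)·7.0169] / (0.1632·√7.0169)
   = [0.374556 + 0.353070] / 0.432308 = 1.683122
d₂ = d₁ − σ√T = 1.683122 − 0.432308 = 1.250814
N(d₁) = 0.953824,  N(d₂) = 0.894499,  e^(−rT) = 0.771341
E₀ = V₀·N(d₁) − D·e^(−rT)·N(d₂)
   = 186.0812·0.953824 − 127.9484·0.771341·0.894499 = 89.209065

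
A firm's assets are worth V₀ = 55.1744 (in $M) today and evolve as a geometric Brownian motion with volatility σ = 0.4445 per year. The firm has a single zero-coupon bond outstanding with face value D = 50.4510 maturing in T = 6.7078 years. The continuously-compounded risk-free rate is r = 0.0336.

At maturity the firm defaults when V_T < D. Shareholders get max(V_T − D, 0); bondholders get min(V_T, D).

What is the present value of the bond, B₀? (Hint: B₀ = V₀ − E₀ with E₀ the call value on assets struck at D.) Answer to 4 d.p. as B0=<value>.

d₁ = [ln(V₀/D) + (r + σ²/2)T] / (σ√T)
   = [ln(55.1744/50.4510) + (0.0336 + 0.5·0.4445²)·6.7078] / (0.4445·√6.7078)
   = [0.089497 + 0.888046] / 1.151229 = 0.849130
d₂ = d₁ − σ√T = 0.849130 − 1.151229 = -0.302100
N(d₁) = 0.802095,  N(d₂) = 0.381288,  e^(−rT) = 0.798211
E₀ = V₀·N(d₁) − D·e^(−rT)·N(d₂)
   = 55.1744·0.802095 − 50.4510·0.798211·0.381288 = 28.900453
B₀ = V₀ − E₀ = 55.1744 − 28.900453 = 26.273947

B0=26.2739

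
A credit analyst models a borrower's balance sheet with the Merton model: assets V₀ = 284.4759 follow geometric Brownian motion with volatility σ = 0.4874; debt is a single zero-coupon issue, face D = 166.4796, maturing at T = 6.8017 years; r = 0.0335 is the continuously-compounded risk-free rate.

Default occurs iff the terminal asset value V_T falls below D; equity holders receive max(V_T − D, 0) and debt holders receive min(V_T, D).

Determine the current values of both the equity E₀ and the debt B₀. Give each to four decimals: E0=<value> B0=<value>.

d₁ = [ln(V₀/D) + (r + σ²/2)T] / (σ√T)
   = [ln(284.4759/166.4796) + (0.0335 + 0.5·0.4874²)·6.8017] / (0.4874·√6.8017)
   = [0.535776 + 1.035759] / 1.271143 = 1.236316
d₂ = d₁ − σ√T = 1.236316 − 1.271143 = -0.034826
N(d₁) = 0.891830,  N(d₂) = 0.486109,  e^(−rT) = 0.796238
E₀ = V₀·N(d₁) − D·e^(−rT)·N(d₂)
   = 284.4759·0.891830 − 166.4796·0.796238·0.486109 = 189.266630
B₀ = V₀ − E₀ = 284.4759 − 189.266630 = 95.209270

E0=189.2666 B0=95.2093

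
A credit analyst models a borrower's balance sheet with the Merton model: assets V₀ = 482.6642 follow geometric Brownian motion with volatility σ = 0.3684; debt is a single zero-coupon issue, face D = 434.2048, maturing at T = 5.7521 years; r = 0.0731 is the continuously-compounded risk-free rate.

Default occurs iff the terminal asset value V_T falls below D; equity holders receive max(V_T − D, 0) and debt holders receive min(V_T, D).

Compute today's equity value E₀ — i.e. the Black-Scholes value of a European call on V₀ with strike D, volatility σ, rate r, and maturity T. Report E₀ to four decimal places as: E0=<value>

E0=250.3622

d₁ = [ln(V₀/D) + (r + σ²/2)T] / (σ√T)
   = [ln(482.6642/434.2048) + (0.0731 + 0.5·0.3684²)·5.7521] / (0.3684·√5.7521)
   = [0.105805 + 0.810812] / 0.883553 = 1.037421
d₂ = d₁ − σ√T = 1.037421 − 0.883553 = 0.153867
N(d₁) = 0.850230,  N(d₂) = 0.561143,  e^(−rT) = 0.656732
E₀ = V₀·N(d₁) − D·e^(−rT)·N(d₂)
   = 482.6642·0.850230 − 434.2048·0.656732·0.561143 = 250.362165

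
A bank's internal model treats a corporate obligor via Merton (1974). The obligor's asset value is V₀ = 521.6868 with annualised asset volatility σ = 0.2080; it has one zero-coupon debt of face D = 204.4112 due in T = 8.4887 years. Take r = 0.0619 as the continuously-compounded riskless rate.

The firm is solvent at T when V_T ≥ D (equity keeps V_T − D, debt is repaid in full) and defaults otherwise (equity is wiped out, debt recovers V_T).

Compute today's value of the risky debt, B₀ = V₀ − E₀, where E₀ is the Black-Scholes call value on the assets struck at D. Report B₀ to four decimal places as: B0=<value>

B0=120.4829

d₁ = [ln(V₀/D) + (r + σ²/2)T] / (σ√T)
   = [ln(521.6868/204.4112) + (0.0619 + 0.5·0.2080²)·8.4887] / (0.2080·√8.4887)
   = [0.936934 + 0.709078] / 0.606016 = 2.716120
d₂ = d₁ − σ√T = 2.716120 − 0.606016 = 2.110105
N(d₁) = 0.996697,  N(d₂) = 0.982575,  e^(−rT) = 0.591289
E₀ = V₀·N(d₁) − D·e^(−rT)·N(d₂)
   = 521.6868·0.996697 − 204.4112·0.591289·0.982575 = 401.203856
B₀ = V₀ − E₀ = 521.6868 − 401.203856 = 120.482944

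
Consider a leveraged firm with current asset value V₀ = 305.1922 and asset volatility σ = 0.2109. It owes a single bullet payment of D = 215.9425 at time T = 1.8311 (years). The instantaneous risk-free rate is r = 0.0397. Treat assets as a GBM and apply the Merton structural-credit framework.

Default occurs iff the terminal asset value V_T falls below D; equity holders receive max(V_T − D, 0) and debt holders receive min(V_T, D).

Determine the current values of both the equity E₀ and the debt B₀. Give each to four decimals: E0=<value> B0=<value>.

d₁ = [ln(V₀/D) + (r + σ²/2)T] / (σ√T)
   = [ln(305.1922/215.9425) + (0.0397 + 0.5·0.2109²)·1.8311] / (0.2109·√1.8311)
   = [0.345930 + 0.113417] / 0.285386 = 1.609563
d₂ = d₁ − σ√T = 1.609563 − 0.285386 = 1.324177
N(d₁) = 0.946253,  N(d₂) = 0.907278,  e^(−rT) = 0.929885
E₀ = V₀·N(d₁) − D·e^(−rT)·N(d₂)
   = 305.1922·0.946253 − 215.9425·0.929885·0.907278 = 106.606269
B₀ = V₀ − E₀ = 305.1922 − 106.606269 = 198.585931

E0=106.6063 B0=198.5859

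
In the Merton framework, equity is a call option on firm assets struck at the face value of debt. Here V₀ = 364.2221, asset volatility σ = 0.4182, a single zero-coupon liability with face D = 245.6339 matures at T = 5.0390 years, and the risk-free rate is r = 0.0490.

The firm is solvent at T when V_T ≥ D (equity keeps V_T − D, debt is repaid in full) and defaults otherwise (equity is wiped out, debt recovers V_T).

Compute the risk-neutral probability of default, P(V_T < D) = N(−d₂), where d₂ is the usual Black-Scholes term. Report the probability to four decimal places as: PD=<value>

d₁ = [ln(V₀/D) + (r + σ²/2)T] / (σ√T)
   = [ln(364.2221/245.6339) + (0.0490 + 0.5·0.4182²)·5.0390] / (0.4182·√5.0390)
   = [0.393922 + 0.687549] / 0.938764 = 1.152017
d₂ = d₁ − σ√T = 1.152017 − 0.938764 = 0.213253
risk-neutral PD = N(−d₂) = N(-0.213253) = 0.415565

PD=0.4156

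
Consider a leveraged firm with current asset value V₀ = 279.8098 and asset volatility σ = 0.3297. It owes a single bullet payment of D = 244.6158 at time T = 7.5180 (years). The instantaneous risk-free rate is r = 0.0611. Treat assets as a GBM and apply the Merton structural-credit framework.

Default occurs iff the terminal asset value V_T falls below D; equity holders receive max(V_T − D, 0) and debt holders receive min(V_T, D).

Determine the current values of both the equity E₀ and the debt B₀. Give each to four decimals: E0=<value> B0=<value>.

E0=152.5847 B0=127.2251

d₁ = [ln(V₀/D) + (r + σ²/2)T] / (σ√T)
   = [ln(279.8098/244.6158) + (0.0611 + 0.5·0.3297²)·7.5180] / (0.3297·√7.5180)
   = [0.134421 + 0.867961] / 0.904003 = 1.108826
d₂ = d₁ − σ√T = 1.108826 − 0.904003 = 0.204822
N(d₁) = 0.866247,  N(d₂) = 0.581144,  e^(−rT) = 0.631694
E₀ = V₀·N(d₁) − D·e^(−rT)·N(d₂)
   = 279.8098·0.866247 − 244.6158·0.631694·0.581144 = 152.584651
B₀ = V₀ − E₀ = 279.8098 − 152.584651 = 127.225149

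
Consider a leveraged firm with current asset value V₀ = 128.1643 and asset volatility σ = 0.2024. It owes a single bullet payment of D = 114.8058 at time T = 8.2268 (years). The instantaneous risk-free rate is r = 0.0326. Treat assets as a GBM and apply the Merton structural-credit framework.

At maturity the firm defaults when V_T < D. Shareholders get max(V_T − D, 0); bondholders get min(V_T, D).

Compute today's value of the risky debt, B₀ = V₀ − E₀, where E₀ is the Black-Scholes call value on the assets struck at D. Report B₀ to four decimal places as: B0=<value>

B0=78.4748

d₁ = [ln(V₀/D) + (r + σ²/2)T] / (σ√T)
   = [ln(128.1643/114.8058) + (0.0326 + 0.5·0.2024²)·8.2268] / (0.2024·√8.2268)
   = [0.110071 + 0.436702] / 0.580532 = 0.941849
d₂ = d₁ − σ√T = 0.941849 − 0.580532 = 0.361317
N(d₁) = 0.826865,  N(d₂) = 0.641069,  e^(−rT) = 0.764760
E₀ = V₀·N(d₁) − D·e^(−rT)·N(d₂)
   = 128.1643·0.826865 − 114.8058·0.764760·0.641069 = 49.689473
B₀ = V₀ − E₀ = 128.1643 − 49.689473 = 78.474827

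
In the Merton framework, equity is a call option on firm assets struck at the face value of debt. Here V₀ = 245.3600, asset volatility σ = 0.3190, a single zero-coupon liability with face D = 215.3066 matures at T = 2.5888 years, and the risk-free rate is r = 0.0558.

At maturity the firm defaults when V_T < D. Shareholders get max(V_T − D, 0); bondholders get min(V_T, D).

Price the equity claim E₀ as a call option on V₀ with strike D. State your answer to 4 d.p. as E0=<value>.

d₁ = [ln(V₀/D) + (r + σ²/2)T] / (σ√T)
   = [ln(245.3600/215.3066) + (0.0558 + 0.5·0.3190²)·2.5888] / (0.3190·√2.5888)
   = [0.130663 + 0.276174] / 0.513263 = 0.792650
d₂ = d₁ − σ√T = 0.792650 − 0.513263 = 0.279387
N(d₁) = 0.786009,  N(d₂) = 0.610026,  e^(−rT) = 0.865494
E₀ = V₀·N(d₁) − D·e^(−rT)·N(d₂)
   = 245.3600·0.786009 − 215.3066·0.865494·0.610026 = 79.178950

E0=79.1790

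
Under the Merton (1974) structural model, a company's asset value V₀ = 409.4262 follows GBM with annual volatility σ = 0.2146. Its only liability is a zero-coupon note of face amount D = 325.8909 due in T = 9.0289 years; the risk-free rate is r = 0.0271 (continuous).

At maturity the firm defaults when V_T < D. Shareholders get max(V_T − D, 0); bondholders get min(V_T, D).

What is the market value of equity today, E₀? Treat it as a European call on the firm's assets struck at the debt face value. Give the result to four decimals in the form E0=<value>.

E0=181.5787

d₁ = [ln(V₀/D) + (r + σ²/2)T] / (σ√T)
   = [ln(409.4262/325.8909) + (0.0271 + 0.5·0.2146²)·9.0289] / (0.2146·√9.0289)
   = [0.228194 + 0.452588] / 0.644833 = 1.055749
d₂ = d₁ − σ√T = 1.055749 − 0.644833 = 0.410917
N(d₁) = 0.854459,  N(d₂) = 0.659433,  e^(−rT) = 0.782953
E₀ = V₀·N(d₁) − D·e^(−rT)·N(d₂)
   = 409.4262·0.854459 − 325.8909·0.782953·0.659433 = 181.578698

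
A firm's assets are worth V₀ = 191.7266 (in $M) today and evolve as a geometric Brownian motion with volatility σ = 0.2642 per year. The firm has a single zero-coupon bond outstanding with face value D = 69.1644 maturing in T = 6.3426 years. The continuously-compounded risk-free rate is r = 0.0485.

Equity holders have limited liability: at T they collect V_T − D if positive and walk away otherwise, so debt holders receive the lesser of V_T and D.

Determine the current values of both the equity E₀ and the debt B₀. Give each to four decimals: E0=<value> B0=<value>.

d₁ = [ln(V₀/D) + (r + σ²/2)T] / (σ√T)
   = [ln(191.7266/69.1644) + (0.0485 + 0.5·0.2642²)·6.3426] / (0.2642·√6.3426)
   = [1.019584 + 0.528978] / 0.665375 = 2.327353
d₂ = d₁ − σ√T = 2.327353 − 0.665375 = 1.661978
N(d₁) = 0.990027,  N(d₂) = 0.951741,  e^(−rT) = 0.735198
E₀ = V₀·N(d₁) − D·e^(−rT)·N(d₂)
   = 191.7266·0.990027 − 69.1644·0.735198·0.951741 = 141.418895
B₀ = V₀ − E₀ = 191.7266 − 141.418895 = 50.307705

E0=141.4189 B0=50.3077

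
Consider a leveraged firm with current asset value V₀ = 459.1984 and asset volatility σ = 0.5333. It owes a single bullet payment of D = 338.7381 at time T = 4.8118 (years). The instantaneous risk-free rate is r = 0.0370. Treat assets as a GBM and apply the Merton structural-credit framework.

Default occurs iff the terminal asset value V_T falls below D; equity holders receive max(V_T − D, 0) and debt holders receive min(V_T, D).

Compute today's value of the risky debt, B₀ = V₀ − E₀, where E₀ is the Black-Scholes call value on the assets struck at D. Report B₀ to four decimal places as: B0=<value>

d₁ = [ln(V₀/D) + (r + σ²/2)T] / (σ√T)
   = [ln(459.1984/338.7381) + (0.0370 + 0.5·0.5333²)·4.8118] / (0.5333·√4.8118)
   = [0.304255 + 0.862296] / 1.169837 = 0.997191
d₂ = d₁ − σ√T = 0.997191 − 1.169837 = -0.172646
N(d₁) = 0.840664,  N(d₂) = 0.431465,  e^(−rT) = 0.836912
E₀ = V₀·N(d₁) − D·e^(−rT)·N(d₂)
   = 459.1984·0.840664 − 338.7381·0.836912·0.431465 = 263.713956
B₀ = V₀ − E₀ = 459.1984 − 263.713956 = 195.484444

B0=195.4844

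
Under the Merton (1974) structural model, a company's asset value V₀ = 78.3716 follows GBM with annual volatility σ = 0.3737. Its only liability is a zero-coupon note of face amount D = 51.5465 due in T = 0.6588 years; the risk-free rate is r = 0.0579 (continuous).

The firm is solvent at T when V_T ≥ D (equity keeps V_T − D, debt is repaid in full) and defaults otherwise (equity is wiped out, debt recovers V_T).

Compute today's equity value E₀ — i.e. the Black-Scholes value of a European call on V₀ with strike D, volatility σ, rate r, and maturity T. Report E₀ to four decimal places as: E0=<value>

E0=29.2952

d₁ = [ln(V₀/D) + (r + σ²/2)T] / (σ√T)
   = [ln(78.3716/51.5465) + (0.0579 + 0.5·0.3737²)·0.6588] / (0.3737·√0.6588)
   = [0.418977 + 0.084146] / 0.303319 = 1.658725
d₂ = d₁ − σ√T = 1.658725 − 0.303319 = 1.355406
N(d₁) = 0.951414,  N(d₂) = 0.912356,  e^(−rT) = 0.962574
E₀ = V₀·N(d₁) − D·e^(−rT)·N(d₂)
   = 78.3716·0.951414 − 51.5465·0.962574·0.912356 = 29.295224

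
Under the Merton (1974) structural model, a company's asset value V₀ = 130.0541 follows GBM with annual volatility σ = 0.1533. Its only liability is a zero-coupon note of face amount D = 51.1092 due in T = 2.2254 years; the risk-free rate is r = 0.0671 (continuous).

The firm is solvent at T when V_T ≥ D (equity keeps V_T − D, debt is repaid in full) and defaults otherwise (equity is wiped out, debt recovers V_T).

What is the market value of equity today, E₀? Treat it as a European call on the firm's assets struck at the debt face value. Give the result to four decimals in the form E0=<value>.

d₁ = [ln(V₀/D) + (r + σ²/2)T] / (σ√T)
   = [ln(130.0541/51.1092) + (0.0671 + 0.5·0.1533²)·2.2254] / (0.1533·√2.2254)
   = [0.933986 + 0.175474] / 0.228689 = 4.851381
d₂ = d₁ − σ√T = 4.851381 − 0.228689 = 4.622691
N(d₁) = 0.999999,  N(d₂) = 0.999998,  e^(−rT) = 0.861290
E₀ = V₀·N(d₁) − D·e^(−rT)·N(d₂)
   = 130.0541·0.999999 − 51.1092·0.861290·0.999998 = 86.034275

E0=86.0343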